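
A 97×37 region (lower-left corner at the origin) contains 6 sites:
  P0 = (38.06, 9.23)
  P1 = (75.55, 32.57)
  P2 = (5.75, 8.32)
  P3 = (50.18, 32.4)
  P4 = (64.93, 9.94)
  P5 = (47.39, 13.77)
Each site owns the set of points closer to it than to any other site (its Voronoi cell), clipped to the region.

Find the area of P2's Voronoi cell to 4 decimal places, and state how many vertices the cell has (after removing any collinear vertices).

1. box [0,97]×[0,37]: [(0, 0) (97, 0) (97, 37) (0, 37)]
2. ⊥bis P2·P0 via (21.905,8.775): [(0, 0) (22.1521, 0) (21.1101, 37) (0, 37)]  |A|=800.3507
3. ⊥bis P2·P1 via (40.65,20.445): [(0, 0) (22.1521, 0) (21.1101, 37) (0, 37)]  |A|=800.3507
4. ⊥bis P2·P3 via (27.965,20.36): [(0, 0) (22.1521, 0) (21.2286, 32.7892) (18.9465, 37) (0, 37)]  |A|=795.7956
5. ⊥bis P2·P4 via (35.34,9.13): [(0, 0) (22.1521, 0) (21.2286, 32.7892) (18.9465, 37) (0, 37)]  |A|=795.7956
6. ⊥bis P2·P5 via (26.57,11.045): [(0, 0) (22.1521, 0) (21.2286, 32.7892) (18.9465, 37) (0, 37)]  |A|=795.7956
7. canonical 5-gon: [(0, 0) (22.1521, 0) (21.2286, 32.7892) (18.9465, 37) (0, 37)]
8. shoelace: 795.7956

Area of P2's cell: 795.7956 (5 vertices)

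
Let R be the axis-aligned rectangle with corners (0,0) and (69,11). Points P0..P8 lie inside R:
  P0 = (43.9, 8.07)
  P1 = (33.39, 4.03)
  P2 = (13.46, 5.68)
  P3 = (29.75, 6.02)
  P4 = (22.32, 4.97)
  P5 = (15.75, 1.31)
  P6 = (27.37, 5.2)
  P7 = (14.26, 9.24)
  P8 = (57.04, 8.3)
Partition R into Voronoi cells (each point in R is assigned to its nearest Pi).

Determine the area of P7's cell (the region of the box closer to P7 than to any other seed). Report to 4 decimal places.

Area of P7's cell: 49.2889

1. box [0,69]×[0,11]: [(0, 0) (69, 0) (69, 11) (0, 11)]
2. ⊥bis P7·P0 via (29.08,8.655): [(0, 0) (28.7384, 0) (29.1726, 11) (0, 11)]  |A|=318.5101
3. ⊥bis P7·P1 via (23.825,6.635): [(0, 0) (22.018, 0) (25.0138, 11) (0, 11)]  |A|=258.6747
4. ⊥bis P7·P2 via (13.86,7.46): [(0, 10.5746) (23.462, 5.3022) (25.0138, 11) (0, 11)]  |A|=76.2516
5. ⊥bis P7·P3 via (22.005,7.63): [(0, 10.5746) (21.6077, 5.7189) (22.7055, 11) (0, 11)]  |A|=64.5506
6. ⊥bis P7·P4 via (18.29,7.105): [(0, 10.5746) (17.9868, 6.5326) (20.3535, 11) (0, 11)]  |A|=49.2889
7. ⊥bis P7·P5 via (15.005,5.275): [(0, 10.5746) (17.9868, 6.5326) (20.3535, 11) (0, 11)]  |A|=49.2889
8. ⊥bis P7·P6 via (20.815,7.22): [(0, 10.5746) (17.9868, 6.5326) (20.3535, 11) (0, 11)]  |A|=49.2889
9. ⊥bis P7·P8 via (35.65,8.77): [(0, 10.5746) (17.9868, 6.5326) (20.3535, 11) (0, 11)]  |A|=49.2889
10. canonical 4-gon: [(0, 10.5746) (17.9868, 6.5326) (20.3535, 11) (0, 11)]
11. shoelace: 49.2889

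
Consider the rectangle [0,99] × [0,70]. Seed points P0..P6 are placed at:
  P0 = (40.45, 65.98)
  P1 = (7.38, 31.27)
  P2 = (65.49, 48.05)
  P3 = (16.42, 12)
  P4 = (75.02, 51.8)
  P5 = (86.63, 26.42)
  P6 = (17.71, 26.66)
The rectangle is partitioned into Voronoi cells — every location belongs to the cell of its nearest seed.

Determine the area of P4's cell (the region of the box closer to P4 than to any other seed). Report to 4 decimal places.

1. box [0,99]×[0,70]: [(0, 0) (99, 0) (99, 70) (0, 70)]
2. ⊥bis P4·P0 via (57.735,58.89): [(33.5794, 0) (99, 0) (99, 70) (62.2921, 70)]  |A|=3574.4978
3. ⊥bis P4·P1 via (41.2,41.535): [(45.2045, 28.3414) (53.8066, 0) (99, 0) (99, 70) (62.2921, 70)]  |A|=3287.8631
4. ⊥bis P4·P2 via (70.255,49.925): [(89.9002, 0) (99, 0) (99, 70) (62.3556, 70)]  |A|=1601.0469
5. ⊥bis P4·P3 via (45.72,31.9): [(89.9002, 0) (99, 0) (99, 70) (62.3556, 70)]  |A|=1601.0469
6. ⊥bis P4·P5 via (80.825,39.11): [(75.4739, 36.6621) (99, 47.4241) (99, 70) (62.3556, 70)]  |A|=876.3849
7. ⊥bis P4·P6 via (46.365,39.23): [(75.4739, 36.6621) (99, 47.4241) (99, 70) (62.3556, 70)]  |A|=876.3849
8. canonical 4-gon: [(75.4739, 36.6621) (99, 47.4241) (99, 70) (62.3556, 70)]
9. shoelace: 876.3849

Area of P4's cell: 876.3849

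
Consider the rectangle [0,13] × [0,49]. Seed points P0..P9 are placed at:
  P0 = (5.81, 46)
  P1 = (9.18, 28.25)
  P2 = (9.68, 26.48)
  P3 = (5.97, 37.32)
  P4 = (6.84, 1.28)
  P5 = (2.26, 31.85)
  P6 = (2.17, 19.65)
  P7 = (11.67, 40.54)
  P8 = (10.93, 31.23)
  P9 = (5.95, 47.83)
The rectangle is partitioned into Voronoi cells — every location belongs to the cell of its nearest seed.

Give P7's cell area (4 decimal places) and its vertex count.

1. box [0,13]×[0,49]: [(0, 0) (13, 0) (13, 49) (0, 49)]
2. ⊥bis P7·P0 via (8.74,43.27): [(0, 33.8897) (0, 0) (13, 0) (13, 47.8421)]  |A|=531.2567
3. ⊥bis P7·P1 via (10.425,34.395): [(2.0515, 36.0915) (13, 33.8733) (13, 47.8421)]  |A|=76.4686
4. ⊥bis P7·P2 via (10.675,33.51): [(2.0515, 36.0915) (13, 33.8733) (13, 47.8421)]  |A|=76.4686
5. ⊥bis P7·P3 via (8.82,38.93): [(7.2635, 41.6853) (11.5055, 34.1761) (13, 33.8733) (13, 47.8421)]  |A|=45.035
6. ⊥bis P7·P4 via (9.255,20.91): [(7.2635, 41.6853) (11.5055, 34.1761) (13, 33.8733) (13, 47.8421)]  |A|=45.035
7. ⊥bis P7·P5 via (6.965,36.195): [(7.2635, 41.6853) (11.5055, 34.1761) (13, 33.8733) (13, 47.8421)]  |A|=45.035
8. ⊥bis P7·P6 via (6.92,30.095): [(7.2635, 41.6853) (11.5055, 34.1761) (13, 33.8733) (13, 47.8421)]  |A|=45.035
9. ⊥bis P7·P8 via (11.3,35.885): [(7.2635, 41.6853) (10.5044, 35.9482) (13, 35.7499) (13, 47.8421)]  |A|=41.5208
10. ⊥bis P7·P9 via (8.81,44.185): [(11.7199, 46.4682) (7.2635, 41.6853) (10.5044, 35.9482) (13, 35.7499) (13, 47.4726)]  |A|=41.2843
11. canonical 5-gon: [(11.7199, 46.4682) (7.2635, 41.6853) (10.5044, 35.9482) (13, 35.7499) (13, 47.4726)]
12. shoelace: 41.2843

Area of P7's cell: 41.2843 (5 vertices)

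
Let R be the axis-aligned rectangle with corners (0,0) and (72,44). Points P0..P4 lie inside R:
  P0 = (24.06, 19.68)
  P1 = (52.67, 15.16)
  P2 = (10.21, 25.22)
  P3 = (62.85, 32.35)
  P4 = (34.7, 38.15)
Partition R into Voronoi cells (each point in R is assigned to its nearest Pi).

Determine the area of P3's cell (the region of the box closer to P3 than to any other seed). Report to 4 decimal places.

1. box [0,72]×[0,44]: [(0, 0) (72, 0) (72, 44) (0, 44)]
2. ⊥bis P3·P0 via (43.455,26.015): [(51.9523, 0) (72, 0) (72, 44) (37.5805, 44)]  |A|=1198.2774
3. ⊥bis P3·P1 via (57.76,23.755): [(40.9396, 33.7161) (72, 15.322) (72, 44) (37.5805, 44)]  |A|=622.3579
4. ⊥bis P3·P2 via (36.53,28.785): [(40.9396, 33.7161) (72, 15.322) (72, 44) (37.5805, 44)]  |A|=622.3579
5. ⊥bis P3·P4 via (48.775,35.25): [(47.6412, 29.7474) (72, 15.322) (72, 44) (50.5778, 44)]  |A|=501.9411
6. canonical 4-gon: [(47.6412, 29.7474) (72, 15.322) (72, 44) (50.5778, 44)]
7. shoelace: 501.9411

Area of P3's cell: 501.9411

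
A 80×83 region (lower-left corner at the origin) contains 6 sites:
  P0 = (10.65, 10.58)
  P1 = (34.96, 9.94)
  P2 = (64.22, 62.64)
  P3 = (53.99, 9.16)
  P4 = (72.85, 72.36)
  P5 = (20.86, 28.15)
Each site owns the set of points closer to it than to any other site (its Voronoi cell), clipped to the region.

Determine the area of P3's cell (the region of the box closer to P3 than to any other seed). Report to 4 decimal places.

1. box [0,80]×[0,83]: [(0, 0) (80, 0) (80, 83) (0, 83)]
2. ⊥bis P3·P0 via (32.32,9.87): [(31.9966, 0) (80, 0) (80, 83) (34.716, 83)]  |A|=3871.4245
3. ⊥bis P3·P1 via (44.475,9.55): [(44.0836, 0) (80, 0) (80, 83) (47.4856, 83)]  |A|=2839.8812
4. ⊥bis P3·P2 via (59.105,35.9): [(45.6604, 38.4718) (44.0836, 0) (80, 0) (80, 31.9031)]  |A|=1238.6529
5. ⊥bis P3·P4 via (63.42,40.76): [(45.6604, 38.4718) (44.0836, 0) (80, 0) (80, 31.9031)]  |A|=1238.6529
6. ⊥bis P3·P5 via (37.425,18.655): [(48.4753, 37.9333) (45.4199, 32.6029) (44.0836, 0) (80, 0) (80, 31.9031)]  |A|=1230.3282
7. canonical 5-gon: [(48.4753, 37.9333) (45.4199, 32.6029) (44.0836, 0) (80, 0) (80, 31.9031)]
8. shoelace: 1230.3282

Area of P3's cell: 1230.3282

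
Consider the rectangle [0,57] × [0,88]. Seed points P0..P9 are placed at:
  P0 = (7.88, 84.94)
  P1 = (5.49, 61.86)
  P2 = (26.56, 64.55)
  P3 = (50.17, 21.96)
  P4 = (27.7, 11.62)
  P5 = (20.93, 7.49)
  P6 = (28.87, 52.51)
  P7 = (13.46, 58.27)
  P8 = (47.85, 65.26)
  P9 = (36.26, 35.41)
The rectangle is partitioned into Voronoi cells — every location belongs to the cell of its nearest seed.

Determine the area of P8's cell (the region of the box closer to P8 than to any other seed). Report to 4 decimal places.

Area of P8's cell: 760.9851

1. box [0,57]×[0,88]: [(0, 0) (57, 0) (57, 88) (0, 88)]
2. ⊥bis P8·P0 via (27.865,75.1): [(0, 18.5063) (0, 0) (57, 0) (57, 88) (34.2166, 88)]  |A|=3827.0822
3. ⊥bis P8·P1 via (26.67,63.56): [(26.0411, 71.3956) (31.7716, 0) (57, 0) (57, 88) (34.2166, 88)]  |A|=2451.9434
4. ⊥bis P8·P2 via (37.205,64.905): [(39.3695, 0) (57, 0) (57, 88) (36.4348, 88)]  |A|=1680.6099
5. ⊥bis P8·P3 via (49.01,43.61): [(37.935, 43.0166) (57, 44.0381) (57, 88) (36.4348, 88)]  |A|=881.6139
6. ⊥bis P8·P4 via (37.775,38.44): [(37.935, 43.0166) (57, 44.0381) (57, 88) (36.4348, 88)]  |A|=881.6139
7. ⊥bis P8·P5 via (34.39,36.375): [(37.935, 43.0166) (57, 44.0381) (57, 88) (36.4348, 88)]  |A|=881.6139
8. ⊥bis P8·P6 via (38.36,58.885): [(37.3559, 60.3797) (48.6346, 43.5899) (57, 44.0381) (57, 88) (36.4348, 88)]  |A|=788.5581
9. ⊥bis P8·P7 via (30.655,61.765): [(37.3559, 60.3797) (48.6346, 43.5899) (57, 44.0381) (57, 88) (36.4348, 88)]  |A|=788.5581
10. ⊥bis P8·P9 via (42.055,50.335): [(37.3559, 60.3797) (44.8264, 49.2589) (57, 44.5322) (57, 88) (36.4348, 88)]  |A|=760.9851
11. canonical 5-gon: [(37.3559, 60.3797) (44.8264, 49.2589) (57, 44.5322) (57, 88) (36.4348, 88)]
12. shoelace: 760.9851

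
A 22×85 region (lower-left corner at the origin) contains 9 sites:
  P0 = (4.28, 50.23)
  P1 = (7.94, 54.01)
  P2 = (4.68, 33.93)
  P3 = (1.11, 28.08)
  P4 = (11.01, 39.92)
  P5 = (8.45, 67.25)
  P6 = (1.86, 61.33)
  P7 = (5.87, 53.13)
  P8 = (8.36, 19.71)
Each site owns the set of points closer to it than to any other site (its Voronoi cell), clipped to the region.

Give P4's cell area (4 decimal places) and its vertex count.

1. box [0,22]×[0,85]: [(0, 0) (22, 0) (22, 85) (0, 85)]
2. ⊥bis P4·P0 via (7.645,45.075): [(0, 40.0846) (0, 0) (22, 0) (22, 54.4454)]  |A|=1039.8305
3. ⊥bis P4·P1 via (9.475,46.965): [(11.0742, 47.3134) (0, 40.0846) (0, 0) (22, 0) (22, 49.694)]  |A|=1013.8739
4. ⊥bis P4·P2 via (7.845,36.925): [(11.0742, 47.3134) (3.0012, 42.0437) (22, 21.9665) (22, 49.694)]  |A|=282.5729
5. ⊥bis P4·P3 via (6.06,34): [(11.0742, 47.3134) (3.0012, 42.0437) (22, 21.9665) (22, 49.694)]  |A|=282.5729
6. ⊥bis P4·P5 via (9.73,53.585): [(11.0742, 47.3134) (3.0012, 42.0437) (22, 21.9665) (22, 49.694)]  |A|=282.5729
7. ⊥bis P4·P6 via (6.435,50.625): [(11.0742, 47.3134) (3.0012, 42.0437) (22, 21.9665) (22, 49.694)]  |A|=282.5729
8. ⊥bis P4·P7 via (8.44,46.525): [(11.0742, 47.3134) (3.0012, 42.0437) (22, 21.9665) (22, 49.694)]  |A|=282.5729
9. ⊥bis P4·P8 via (9.685,29.815): [(11.0742, 47.3134) (3.0012, 42.0437) (15.2655, 29.0833) (22, 28.2002) (22, 49.694)]  |A|=261.5826
10. canonical 5-gon: [(11.0742, 47.3134) (3.0012, 42.0437) (15.2655, 29.0833) (22, 28.2002) (22, 49.694)]
11. shoelace: 261.5826

Area of P4's cell: 261.5826 (5 vertices)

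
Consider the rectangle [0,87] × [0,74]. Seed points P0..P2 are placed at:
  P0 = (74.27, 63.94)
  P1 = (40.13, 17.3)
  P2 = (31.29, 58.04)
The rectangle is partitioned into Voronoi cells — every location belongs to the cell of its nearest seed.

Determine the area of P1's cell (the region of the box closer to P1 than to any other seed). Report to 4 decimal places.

1. box [0,87]×[0,74]: [(0, 0) (87, 0) (87, 74) (0, 74)]
2. ⊥bis P1·P0 via (57.2,40.62): [(0, 0) (87, 0) (87, 18.8067) (11.5983, 74) (0, 74)]  |A|=4357.165
3. ⊥bis P1·P2 via (35.71,37.67): [(0, 29.9214) (0, 0) (87, 0) (87, 18.8067) (55.3949, 41.9413)]  |A|=2950.3894
4. canonical 5-gon: [(0, 29.9214) (0, 0) (87, 0) (87, 18.8067) (55.3949, 41.9413)]
5. shoelace: 2950.3894

Area of P1's cell: 2950.3894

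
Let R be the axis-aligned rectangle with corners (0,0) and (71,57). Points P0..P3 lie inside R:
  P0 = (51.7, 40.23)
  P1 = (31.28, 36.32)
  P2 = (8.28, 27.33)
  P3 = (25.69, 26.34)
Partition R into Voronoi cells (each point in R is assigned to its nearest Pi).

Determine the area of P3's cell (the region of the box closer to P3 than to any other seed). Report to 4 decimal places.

1. box [0,71]×[0,57]: [(0, 0) (71, 0) (71, 57) (0, 57)]
2. ⊥bis P3·P0 via (38.695,33.285): [(0, 0) (56.47, 0) (26.0306, 57) (0, 57)]  |A|=2351.2678
3. ⊥bis P3·P1 via (28.485,31.33): [(0, 47.285) (0, 0) (56.47, 0) (44.5419, 22.3362)]  |A|=1683.746
4. ⊥bis P3·P2 via (16.985,26.835): [(17.5877, 37.4338) (15.4591, 0) (56.47, 0) (44.5419, 22.3362)]  |A|=978.5831
5. canonical 4-gon: [(17.5877, 37.4338) (15.4591, 0) (56.47, 0) (44.5419, 22.3362)]
6. shoelace: 978.5831

Area of P3's cell: 978.5831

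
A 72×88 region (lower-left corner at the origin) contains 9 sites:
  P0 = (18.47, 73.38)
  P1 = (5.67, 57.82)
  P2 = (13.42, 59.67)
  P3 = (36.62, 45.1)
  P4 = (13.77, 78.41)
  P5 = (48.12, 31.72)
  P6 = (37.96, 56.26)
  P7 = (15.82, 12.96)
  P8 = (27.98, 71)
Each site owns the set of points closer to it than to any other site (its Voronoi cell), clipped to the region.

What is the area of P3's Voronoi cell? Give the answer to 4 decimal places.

Area of P3's cell: 519.7269

1. box [0,72]×[0,88]: [(0, 0) (72, 0) (72, 88) (0, 88)]
2. ⊥bis P3·P0 via (27.545,59.24): [(0, 41.5617) (0, 0) (72, 0) (72, 87.7711)]  |A|=4655.9799
3. ⊥bis P3·P1 via (21.145,51.46): [(23.1951, 56.4482) (0, 0.0105) (0, 0) (72, 0) (72, 87.7711)]  |A|=4174.0875
4. ⊥bis P3·P2 via (25.02,52.385): [(30.527, 61.1538) (14.9071, 36.2821) (0, 0.0105) (0, 0) (72, 0) (72, 87.7711)]  |A|=4119.6596
5. ⊥bis P3·P4 via (25.195,61.755): [(30.527, 61.1538) (14.9071, 36.2821) (0, 0.0105) (0, 0) (72, 0) (72, 87.7711)]  |A|=4119.6596
6. ⊥bis P3·P5 via (42.37,38.41): [(30.527, 61.1538) (14.9071, 36.2821) (1.26, 3.0763) (72, 63.8767) (72, 87.7711)]  |A|=1749.5861
7. ⊥bis P3·P6 via (37.29,50.68): [(24.8847, 52.1695) (14.9071, 36.2821) (1.26, 3.0763) (54.2733, 48.6408)]  |A|=820.3219
8. ⊥bis P3·P7 via (26.22,29.03): [(24.8847, 52.1695) (14.938, 36.3313) (29.2073, 27.0967) (54.2733, 48.6408)]  |A|=519.7269
9. ⊥bis P3·P8 via (32.3,58.05): [(24.8847, 52.1695) (14.938, 36.3313) (29.2073, 27.0967) (54.2733, 48.6408)]  |A|=519.7269
10. canonical 4-gon: [(24.8847, 52.1695) (14.938, 36.3313) (29.2073, 27.0967) (54.2733, 48.6408)]
11. shoelace: 519.7269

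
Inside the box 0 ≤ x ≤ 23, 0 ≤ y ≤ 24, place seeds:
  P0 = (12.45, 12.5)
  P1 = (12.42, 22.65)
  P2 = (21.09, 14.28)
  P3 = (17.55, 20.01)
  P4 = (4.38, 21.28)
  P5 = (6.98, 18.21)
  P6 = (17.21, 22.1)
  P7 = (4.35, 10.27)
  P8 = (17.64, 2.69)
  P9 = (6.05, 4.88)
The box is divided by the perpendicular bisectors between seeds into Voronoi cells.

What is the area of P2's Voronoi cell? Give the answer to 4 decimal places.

1. box [0,23]×[0,24]: [(0, 0) (23, 0) (23, 24) (0, 24)]
2. ⊥bis P2·P0 via (16.77,13.39): [(19.5286, 0) (23, 0) (23, 24) (14.5841, 24)]  |A|=142.6472
3. ⊥bis P2·P1 via (16.755,18.465): [(15.9057, 17.5853) (19.5286, 0) (23, 0) (23, 24) (22.0985, 24)]  |A|=118.546
4. ⊥bis P2·P3 via (19.32,17.145): [(16.3717, 15.3235) (19.5286, 0) (23, 0) (23, 19.4185)]  |A|=90.9533
5. ⊥bis P2·P4 via (12.735,17.78): [(16.3717, 15.3235) (19.5286, 0) (23, 0) (23, 19.4185)]  |A|=90.9533
6. ⊥bis P2·P5 via (14.035,16.245): [(16.3717, 15.3235) (19.5286, 0) (23, 0) (23, 19.4185)]  |A|=90.9533
7. ⊥bis P2·P6 via (19.15,18.19): [(16.3717, 15.3235) (19.5286, 0) (23, 0) (23, 19.4185)]  |A|=90.9533
8. ⊥bis P2·P7 via (12.72,12.275): [(16.3717, 15.3235) (19.5286, 0) (23, 0) (23, 19.4185)]  |A|=90.9533
9. ⊥bis P2·P8 via (19.365,8.485): [(16.3717, 15.3235) (17.677, 8.9875) (23, 7.403) (23, 19.4185)]  |A|=55.6508
10. ⊥bis P2·P9 via (13.57,9.58): [(16.3717, 15.3235) (17.677, 8.9875) (23, 7.403) (23, 19.4185)]  |A|=55.6508
11. canonical 4-gon: [(16.3717, 15.3235) (17.677, 8.9875) (23, 7.403) (23, 19.4185)]
12. shoelace: 55.6508

Area of P2's cell: 55.6508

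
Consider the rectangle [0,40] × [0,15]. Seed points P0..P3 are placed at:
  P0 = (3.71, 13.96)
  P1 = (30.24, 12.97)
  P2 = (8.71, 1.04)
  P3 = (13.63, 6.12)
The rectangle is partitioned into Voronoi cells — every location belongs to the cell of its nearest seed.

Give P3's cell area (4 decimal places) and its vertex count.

1. box [0,40]×[0,15]: [(0, 0) (40, 0) (40, 15) (0, 15)]
2. ⊥bis P3·P0 via (8.67,10.04): [(0.7352, 0) (40, 0) (40, 15) (12.59, 15)]  |A|=500.0613
3. ⊥bis P3·P1 via (21.935,9.545): [(0.7352, 0) (25.8714, 0) (19.6853, 15) (12.59, 15)]  |A|=241.7367
4. ⊥bis P3·P2 via (11.17,3.58): [(6.862, 7.7523) (14.8664, 0) (25.8714, 0) (19.6853, 15) (12.59, 15)]  |A|=186.9617
5. canonical 5-gon: [(6.862, 7.7523) (14.8664, 0) (25.8714, 0) (19.6853, 15) (12.59, 15)]
6. shoelace: 186.9617

Area of P3's cell: 186.9617 (5 vertices)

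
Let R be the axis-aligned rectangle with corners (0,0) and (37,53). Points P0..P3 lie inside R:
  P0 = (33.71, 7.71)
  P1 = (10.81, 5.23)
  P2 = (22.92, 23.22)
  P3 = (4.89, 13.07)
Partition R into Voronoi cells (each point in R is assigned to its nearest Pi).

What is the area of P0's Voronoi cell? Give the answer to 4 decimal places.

1. box [0,37]×[0,53]: [(0, 0) (37, 0) (37, 53) (0, 53)]
2. ⊥bis P0·P1 via (22.26,6.47): [(22.9607, 0) (37, 0) (37, 53) (17.2209, 53)]  |A|=896.187
3. ⊥bis P0·P2 via (28.315,15.465): [(21.7783, 10.9176) (22.9607, 0) (37, 0) (37, 21.507)]  |A|=240.3236
4. ⊥bis P0·P3 via (19.3,10.39): [(21.7783, 10.9176) (22.9607, 0) (37, 0) (37, 21.507)]  |A|=240.3236
5. canonical 4-gon: [(21.7783, 10.9176) (22.9607, 0) (37, 0) (37, 21.507)]
6. shoelace: 240.3236

Area of P0's cell: 240.3236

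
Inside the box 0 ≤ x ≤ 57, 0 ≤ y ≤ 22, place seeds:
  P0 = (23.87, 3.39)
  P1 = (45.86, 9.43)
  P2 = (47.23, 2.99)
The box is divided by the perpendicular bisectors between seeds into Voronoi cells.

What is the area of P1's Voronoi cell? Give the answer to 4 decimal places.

1. box [0,57]×[0,22]: [(0, 0) (57, 0) (57, 22) (0, 22)]
2. ⊥bis P1·P0 via (34.865,6.41): [(36.6256, 0) (57, 0) (57, 22) (30.5829, 22)]  |A|=514.7062
3. ⊥bis P1·P2 via (46.545,6.21): [(35.5617, 3.8735) (57, 8.4341) (57, 22) (30.5829, 22)]  |A|=384.8396
4. canonical 4-gon: [(35.5617, 3.8735) (57, 8.4341) (57, 22) (30.5829, 22)]
5. shoelace: 384.8396

Area of P1's cell: 384.8396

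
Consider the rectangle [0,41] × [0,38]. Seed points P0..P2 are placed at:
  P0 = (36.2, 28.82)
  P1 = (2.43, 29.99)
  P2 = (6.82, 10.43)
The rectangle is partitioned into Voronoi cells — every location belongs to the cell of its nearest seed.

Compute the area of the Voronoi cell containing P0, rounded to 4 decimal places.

1. box [0,41]×[0,38]: [(0, 0) (41, 0) (41, 38) (0, 38)]
2. ⊥bis P0·P1 via (19.315,29.405): [(18.2962, 0) (41, 0) (41, 38) (19.6128, 38)]  |A|=837.7287
3. ⊥bis P0·P2 via (21.51,19.625): [(19.1091, 23.4608) (33.794, 0) (41, 0) (41, 38) (19.6128, 38)]  |A|=655.934
4. canonical 5-gon: [(19.1091, 23.4608) (33.794, 0) (41, 0) (41, 38) (19.6128, 38)]
5. shoelace: 655.934

Area of P0's cell: 655.9340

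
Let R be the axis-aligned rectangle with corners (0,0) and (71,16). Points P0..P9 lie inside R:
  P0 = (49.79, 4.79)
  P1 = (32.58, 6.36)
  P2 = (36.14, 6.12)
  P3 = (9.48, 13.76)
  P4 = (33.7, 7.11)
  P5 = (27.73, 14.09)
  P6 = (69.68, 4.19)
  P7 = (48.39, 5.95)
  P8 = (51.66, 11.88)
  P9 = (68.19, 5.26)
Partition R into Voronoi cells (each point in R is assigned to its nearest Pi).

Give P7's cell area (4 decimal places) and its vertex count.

Area of P7's cell: 69.8486 (4 vertices)

1. box [0,71]×[0,16]: [(0, 0) (71, 0) (71, 16) (0, 16)]
2. ⊥bis P7·P0 via (49.09,5.37): [(0, 0) (44.6406, 0) (57.8977, 16) (0, 16)]  |A|=820.3063
3. ⊥bis P7·P1 via (40.485,6.155): [(40.3254, 0) (44.6406, 0) (57.8977, 16) (40.7403, 16)]  |A|=171.7807
4. ⊥bis P7·P2 via (42.265,6.035): [(42.1812, 0) (44.6406, 0) (57.8977, 16) (42.4033, 16)]  |A|=143.63
5. ⊥bis P7·P3 via (28.935,9.855): [(42.1812, 0) (44.6406, 0) (57.8977, 16) (42.4033, 16)]  |A|=143.63
6. ⊥bis P7·P4 via (41.045,6.53): [(42.1812, 0) (44.6406, 0) (57.8977, 16) (42.4033, 16)]  |A|=143.63
7. ⊥bis P7·P5 via (38.06,10.02): [(42.1812, 0) (44.6406, 0) (57.8977, 16) (42.4033, 16)]  |A|=143.63
8. ⊥bis P7·P6 via (59.035,5.07): [(42.1812, 0) (44.6406, 0) (57.8977, 16) (42.4033, 16)]  |A|=143.63
9. ⊥bis P7·P8 via (50.025,8.915): [(42.3636, 13.1398) (42.1812, 0) (44.6406, 0) (51.3993, 8.1571)]  |A|=69.8486
10. ⊥bis P7·P9 via (58.29,5.605): [(42.3636, 13.1398) (42.1812, 0) (44.6406, 0) (51.3993, 8.1571)]  |A|=69.8486
11. canonical 4-gon: [(42.3636, 13.1398) (42.1812, 0) (44.6406, 0) (51.3993, 8.1571)]
12. shoelace: 69.8486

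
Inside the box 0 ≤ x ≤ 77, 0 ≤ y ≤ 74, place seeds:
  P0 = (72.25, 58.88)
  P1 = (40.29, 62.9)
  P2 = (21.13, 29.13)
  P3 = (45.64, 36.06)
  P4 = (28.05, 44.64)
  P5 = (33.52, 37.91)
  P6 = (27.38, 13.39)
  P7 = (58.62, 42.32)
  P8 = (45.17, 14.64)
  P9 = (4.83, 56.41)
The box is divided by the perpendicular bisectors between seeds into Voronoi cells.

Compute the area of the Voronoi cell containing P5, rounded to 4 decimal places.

1. box [0,77]×[0,74]: [(0, 0) (77, 0) (77, 74) (0, 74)]
2. ⊥bis P5·P0 via (52.885,48.395): [(0, 0) (77, 0) (77, 3.8564) (39.0214, 74) (0, 74)]  |A|=4366.0229
3. ⊥bis P5·P1 via (36.905,50.405): [(0, 60.4029) (0, 0) (77, 0) (77, 3.8564) (54.3565, 45.6772)]  |A|=3443.8798
4. ⊥bis P5·P2 via (27.325,33.52): [(10.2408, 57.6286) (51.0785, 0) (77, 0) (77, 3.8564) (54.3565, 45.6772)]  |A|=1662.8032
5. ⊥bis P5·P3 via (39.58,36.985): [(41.4409, 49.1762) (10.2408, 57.6286) (36.9729, 19.9052)]  |A|=475.5106
6. ⊥bis P5·P4 via (30.785,41.275): [(41.4409, 49.1762) (40.7399, 49.3661) (25.1025, 36.6564) (36.9729, 19.9052)]  |A|=217.0913
7. ⊥bis P5·P6 via (30.45,25.65): [(37.5774, 23.8652) (41.4409, 49.1762) (40.7399, 49.3661) (25.1025, 36.6564) (33.4309, 24.9036)]  |A|=208.5674
8. ⊥bis P5·P7 via (46.07,40.115): [(37.5774, 23.8652) (41.4409, 49.1762) (40.7399, 49.3661) (25.1025, 36.6564) (33.4309, 24.9036)]  |A|=208.5674
9. ⊥bis P5·P8 via (39.345,26.275): [(35.5472, 24.3736) (37.8294, 25.5162) (41.4409, 49.1762) (40.7399, 49.3661) (25.1025, 36.6564) (33.4309, 24.9036)]  |A|=206.8274
10. ⊥bis P5·P9 via (19.175,47.16): [(35.5472, 24.3736) (37.8294, 25.5162) (41.4409, 49.1762) (40.7399, 49.3661) (25.1025, 36.6564) (33.4309, 24.9036)]  |A|=206.8274
11. canonical 6-gon: [(35.5472, 24.3736) (37.8294, 25.5162) (41.4409, 49.1762) (40.7399, 49.3661) (25.1025, 36.6564) (33.4309, 24.9036)]
12. shoelace: 206.8274

Area of P5's cell: 206.8274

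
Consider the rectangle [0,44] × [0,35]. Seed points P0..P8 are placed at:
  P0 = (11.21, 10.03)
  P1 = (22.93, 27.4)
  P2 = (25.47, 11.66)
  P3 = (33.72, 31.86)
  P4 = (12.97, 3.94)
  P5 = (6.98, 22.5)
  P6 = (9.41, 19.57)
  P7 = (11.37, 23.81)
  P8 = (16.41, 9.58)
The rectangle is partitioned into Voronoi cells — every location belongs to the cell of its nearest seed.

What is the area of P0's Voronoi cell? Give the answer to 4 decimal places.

1. box [0,44]×[0,35]: [(0, 0) (44, 0) (44, 35) (0, 35)]
2. ⊥bis P0·P1 via (17.07,18.715): [(0, 30.2326) (0, 0) (44, 0) (44, 0.5446)]  |A|=677.0983
3. ⊥bis P0·P2 via (18.34,10.845): [(17.4714, 18.4442) (0, 30.2326) (0, 0) (19.5796, 0)]  |A|=444.6676
4. ⊥bis P0·P3 via (22.465,20.945): [(17.4714, 18.4442) (0, 30.2326) (0, 0) (19.5796, 0)]  |A|=444.6676
5. ⊥bis P0·P4 via (12.09,6.985): [(18.5672, 8.8569) (17.4714, 18.4442) (0, 30.2326) (0, 3.491)]  |A|=325.5508
6. ⊥bis P0·P5 via (9.095,16.265): [(18.5672, 8.8569) (17.4714, 18.4442) (16.8183, 18.8848) (0, 13.1798) (0, 3.491)]  |A|=182.152
7. ⊥bis P0·P6 via (10.31,14.8): [(18.5672, 8.8569) (17.7279, 16.1996) (0, 12.8547) (0, 3.491)]  |A|=153.4183
8. ⊥bis P0·P7 via (11.29,16.92): [(18.5672, 8.8569) (17.7279, 16.1996) (0, 12.8547) (0, 3.491)]  |A|=153.4183
9. ⊥bis P0·P8 via (13.81,9.805): [(13.6038, 7.4225) (14.3075, 15.5543) (0, 12.8547) (0, 3.491)]  |A|=120.914
10. canonical 4-gon: [(13.6038, 7.4225) (14.3075, 15.5543) (0, 12.8547) (0, 3.491)]
11. shoelace: 120.914

Area of P0's cell: 120.9140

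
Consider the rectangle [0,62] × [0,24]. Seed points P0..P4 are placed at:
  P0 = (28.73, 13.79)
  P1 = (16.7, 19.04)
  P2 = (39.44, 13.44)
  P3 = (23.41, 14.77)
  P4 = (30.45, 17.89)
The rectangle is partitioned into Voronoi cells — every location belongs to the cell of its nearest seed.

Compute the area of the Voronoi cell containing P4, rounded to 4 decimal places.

1. box [0,62]×[0,24]: [(0, 0) (62, 0) (62, 24) (0, 24)]
2. ⊥bis P4·P0 via (29.59,15.84): [(62, 2.2436) (62, 24) (10.1388, 24)]  |A|=564.1558
3. ⊥bis P4·P1 via (23.575,18.465): [(23.5668, 18.3668) (62, 2.2436) (62, 24) (24.0379, 24)]  |A|=525.0077
4. ⊥bis P4·P2 via (34.945,15.665): [(23.5668, 18.3668) (34.0959, 13.9497) (39.0708, 24) (24.0379, 24)]  |A|=106.2392
5. ⊥bis P4·P3 via (26.93,16.33): [(23.9574, 23.0374) (26.5893, 17.0988) (34.0959, 13.9497) (39.0708, 24) (24.0379, 24)]  |A|=98.9332
6. canonical 5-gon: [(23.9574, 23.0374) (26.5893, 17.0988) (34.0959, 13.9497) (39.0708, 24) (24.0379, 24)]
7. shoelace: 98.9332

Area of P4's cell: 98.9332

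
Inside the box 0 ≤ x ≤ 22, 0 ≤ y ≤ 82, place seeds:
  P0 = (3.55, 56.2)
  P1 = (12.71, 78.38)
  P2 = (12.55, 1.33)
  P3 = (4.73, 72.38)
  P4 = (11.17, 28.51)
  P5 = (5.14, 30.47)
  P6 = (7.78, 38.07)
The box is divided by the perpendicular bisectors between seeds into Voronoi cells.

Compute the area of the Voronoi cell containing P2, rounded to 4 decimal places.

1. box [0,22]×[0,82]: [(0, 0) (22, 0) (22, 82) (0, 82)]
2. ⊥bis P2·P0 via (8.05,28.765): [(0, 27.4446) (0, 0) (22, 0) (22, 31.0531)]  |A|=643.4752
3. ⊥bis P2·P1 via (12.63,39.855): [(0, 27.4446) (0, 0) (22, 0) (22, 31.0531)]  |A|=643.4752
4. ⊥bis P2·P3 via (8.64,36.855): [(0, 27.4446) (0, 0) (22, 0) (22, 31.0531)]  |A|=643.4752
5. ⊥bis P2·P4 via (11.86,14.92): [(0, 14.3178) (0, 0) (22, 0) (22, 15.4348)]  |A|=327.2794
6. ⊥bis P2·P5 via (8.845,15.9): [(3.2775, 14.4842) (0, 13.6508) (0, 0) (22, 0) (22, 15.4348)]  |A|=326.1863
7. ⊥bis P2·P6 via (10.165,19.7): [(3.2775, 14.4842) (0, 13.6508) (0, 0) (22, 0) (22, 15.4348)]  |A|=326.1863
8. canonical 5-gon: [(3.2775, 14.4842) (0, 13.6508) (0, 0) (22, 0) (22, 15.4348)]
9. shoelace: 326.1863

Area of P2's cell: 326.1863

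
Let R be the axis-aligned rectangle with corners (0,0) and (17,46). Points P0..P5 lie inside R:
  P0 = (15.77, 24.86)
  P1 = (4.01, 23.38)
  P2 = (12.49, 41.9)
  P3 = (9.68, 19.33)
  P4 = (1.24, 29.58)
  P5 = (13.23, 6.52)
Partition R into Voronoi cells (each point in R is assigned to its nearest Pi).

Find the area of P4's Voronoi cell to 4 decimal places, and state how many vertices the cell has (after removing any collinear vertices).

Area of P4's cell: 98.3625 (4 vertices)

1. box [0,17]×[0,46]: [(0, 0) (17, 0) (17, 46) (0, 46)]
2. ⊥bis P4·P0 via (8.505,27.22): [(0, 1.0383) (14.6056, 46) (0, 46)]  |A|=328.3462
3. ⊥bis P4·P1 via (2.625,26.48): [(0, 25.3072) (9.2221, 29.4274) (14.6056, 46) (0, 46)]  |A|=216.4414
4. ⊥bis P4·P2 via (6.865,35.74): [(0, 42.0088) (0, 25.3072) (9.2221, 29.4274) (10.2643, 32.6359)]  |A|=98.3625
5. ⊥bis P4·P3 via (5.46,24.455): [(0, 42.0088) (0, 25.3072) (9.2221, 29.4274) (10.2643, 32.6359)]  |A|=98.3625
6. ⊥bis P4·P5 via (7.235,18.05): [(0, 42.0088) (0, 25.3072) (9.2221, 29.4274) (10.2643, 32.6359)]  |A|=98.3625
7. canonical 4-gon: [(0, 42.0088) (0, 25.3072) (9.2221, 29.4274) (10.2643, 32.6359)]
8. shoelace: 98.3625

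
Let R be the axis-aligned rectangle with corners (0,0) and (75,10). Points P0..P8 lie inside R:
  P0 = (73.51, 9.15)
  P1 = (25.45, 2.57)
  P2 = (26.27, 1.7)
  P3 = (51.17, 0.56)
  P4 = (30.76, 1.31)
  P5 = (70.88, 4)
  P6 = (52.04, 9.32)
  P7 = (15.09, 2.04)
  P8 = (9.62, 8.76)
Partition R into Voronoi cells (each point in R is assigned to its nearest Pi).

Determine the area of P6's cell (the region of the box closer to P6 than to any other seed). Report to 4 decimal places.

Area of P6's cell: 105.7810

1. box [0,75]×[0,10]: [(0, 0) (75, 0) (75, 10) (0, 10)]
2. ⊥bis P6·P0 via (62.775,9.235): [(0, 0) (62.7019, 0) (62.7811, 10) (0, 10)]  |A|=627.4147
3. ⊥bis P6·P1 via (38.745,5.945): [(40.2542, 0) (62.7019, 0) (62.7811, 10) (37.7156, 10)]  |A|=237.5657
4. ⊥bis P6·P2 via (39.155,5.51): [(40.7843, 0) (62.7019, 0) (62.7811, 10) (37.8273, 10)]  |A|=234.3566
5. ⊥bis P6·P3 via (51.605,4.94): [(38.952, 6.1966) (62.7322, 3.8349) (62.7811, 10) (37.8273, 10)]  |A|=120.8156
6. ⊥bis P6·P4 via (41.4,5.315): [(41.1503, 5.9783) (62.7322, 3.8349) (62.7811, 10) (39.6365, 10)]  |A|=113.1198
7. ⊥bis P6·P5 via (61.46,6.66): [(41.1503, 5.9783) (60.7187, 4.0349) (62.4031, 10) (39.6365, 10)]  |A|=105.781
8. ⊥bis P6·P7 via (33.565,5.68): [(41.1503, 5.9783) (60.7187, 4.0349) (62.4031, 10) (39.6365, 10)]  |A|=105.781
9. ⊥bis P6·P8 via (30.83,9.04): [(41.1503, 5.9783) (60.7187, 4.0349) (62.4031, 10) (39.6365, 10)]  |A|=105.781
10. canonical 4-gon: [(41.1503, 5.9783) (60.7187, 4.0349) (62.4031, 10) (39.6365, 10)]
11. shoelace: 105.781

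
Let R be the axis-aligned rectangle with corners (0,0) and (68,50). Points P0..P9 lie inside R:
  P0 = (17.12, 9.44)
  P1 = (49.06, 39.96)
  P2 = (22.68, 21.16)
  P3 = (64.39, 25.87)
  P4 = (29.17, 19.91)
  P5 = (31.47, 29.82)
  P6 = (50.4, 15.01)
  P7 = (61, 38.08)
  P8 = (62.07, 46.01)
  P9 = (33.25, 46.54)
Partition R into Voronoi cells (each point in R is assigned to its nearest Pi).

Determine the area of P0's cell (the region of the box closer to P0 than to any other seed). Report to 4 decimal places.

1. box [0,68]×[0,50]: [(0, 0) (68, 0) (68, 50) (0, 50)]
2. ⊥bis P0·P1 via (33.09,24.7): [(0, 0) (56.6919, 0) (8.9148, 50) (0, 50)]  |A|=1640.1669
3. ⊥bis P0·P2 via (19.9,15.3): [(0, 24.7406) (0, 0) (52.1511, 0)]  |A|=645.1249
4. ⊥bis P0·P3 via (40.755,17.655): [(45.853, 2.9878) (0, 24.7406) (0, 0) (46.8915, 0)]  |A|=637.2675
5. ⊥bis P0·P4 via (23.145,14.675): [(24.4967, 13.1193) (0, 24.7406) (0, 0) (35.8958, 0)]  |A|=538.4959
6. ⊥bis P0·P5 via (24.295,19.63): [(24.4967, 13.1193) (0, 24.7406) (0, 0) (35.8958, 0)]  |A|=538.4959
7. ⊥bis P0·P6 via (33.76,12.225): [(35.7847, 0.1279) (24.4967, 13.1193) (0, 24.7406) (0, 0) (35.8061, 0)]  |A|=538.4902
8. ⊥bis P0·P7 via (39.06,23.76): [(35.7847, 0.1279) (24.4967, 13.1193) (0, 24.7406) (0, 0) (35.8061, 0)]  |A|=538.4902
9. ⊥bis P0·P8 via (39.595,27.725): [(35.7847, 0.1279) (24.4967, 13.1193) (0, 24.7406) (0, 0) (35.8061, 0)]  |A|=538.4902
10. ⊥bis P0·P9 via (25.185,27.99): [(35.7847, 0.1279) (24.4967, 13.1193) (0, 24.7406) (0, 0) (35.8061, 0)]  |A|=538.4902
11. canonical 5-gon: [(35.7847, 0.1279) (24.4967, 13.1193) (0, 24.7406) (0, 0) (35.8061, 0)]
12. shoelace: 538.4902

Area of P0's cell: 538.4902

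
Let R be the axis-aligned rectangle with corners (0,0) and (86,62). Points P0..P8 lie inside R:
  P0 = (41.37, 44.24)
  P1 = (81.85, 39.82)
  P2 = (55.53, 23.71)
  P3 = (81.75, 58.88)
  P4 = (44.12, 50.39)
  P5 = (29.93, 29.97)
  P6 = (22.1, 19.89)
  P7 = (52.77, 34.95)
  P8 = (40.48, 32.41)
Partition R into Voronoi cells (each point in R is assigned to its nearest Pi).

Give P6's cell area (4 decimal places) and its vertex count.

Area of P6's cell: 1190.9440 (5 vertices)

1. box [0,86]×[0,62]: [(0, 0) (86, 0) (86, 62) (0, 62)]
2. ⊥bis P6·P0 via (31.735,32.065): [(0, 57.1793) (0, 0) (72.253, 0)]  |A|=2065.6897
3. ⊥bis P6·P1 via (51.975,29.855): [(58.2323, 11.0957) (0, 57.1793) (0, 0) (61.9333, 0)]  |A|=2008.4375
4. ⊥bis P6·P2 via (38.815,21.8): [(38.2293, 26.9256) (0, 57.1793) (0, 0) (41.3061, 0)]  |A|=1649.0571
5. ⊥bis P6·P3 via (51.925,39.385): [(38.2293, 26.9256) (0, 57.1793) (0, 0) (41.3061, 0)]  |A|=1649.0571
6. ⊥bis P6·P4 via (33.11,35.14): [(38.2293, 26.9256) (0, 57.1793) (0, 0) (41.3061, 0)]  |A|=1649.0571
7. ⊥bis P6·P5 via (26.015,24.93): [(39.6693, 14.3235) (0, 45.1381) (0, 0) (41.3061, 0)]  |A|=1191.1226
8. ⊥bis P6·P7 via (37.435,27.42): [(39.6693, 14.3235) (0, 45.1381) (0, 0) (41.3061, 0)]  |A|=1191.1226
9. ⊥bis P6·P8 via (31.29,26.15): [(39.7345, 13.753) (38.9825, 14.857) (0, 45.1381) (0, 0) (41.3061, 0)]  |A|=1190.944
10. canonical 5-gon: [(39.7345, 13.753) (38.9825, 14.857) (0, 45.1381) (0, 0) (41.3061, 0)]
11. shoelace: 1190.944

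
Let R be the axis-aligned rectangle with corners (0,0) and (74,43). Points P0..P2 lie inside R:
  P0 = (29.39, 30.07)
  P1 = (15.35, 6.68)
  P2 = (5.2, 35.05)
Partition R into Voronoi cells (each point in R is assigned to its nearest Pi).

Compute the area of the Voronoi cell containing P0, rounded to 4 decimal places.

1. box [0,74]×[0,43]: [(0, 0) (74, 0) (74, 43) (0, 43)]
2. ⊥bis P0·P1 via (22.37,18.375): [(0, 31.8027) (52.9819, 0) (74, 0) (74, 43) (0, 43)]  |A|=2339.5151
3. ⊥bis P0·P2 via (17.295,32.56): [(15.2541, 22.6464) (52.9819, 0) (74, 0) (74, 43) (19.4443, 43)]  |A|=2056.2323
4. canonical 5-gon: [(15.2541, 22.6464) (52.9819, 0) (74, 0) (74, 43) (19.4443, 43)]
5. shoelace: 2056.2323

Area of P0's cell: 2056.2323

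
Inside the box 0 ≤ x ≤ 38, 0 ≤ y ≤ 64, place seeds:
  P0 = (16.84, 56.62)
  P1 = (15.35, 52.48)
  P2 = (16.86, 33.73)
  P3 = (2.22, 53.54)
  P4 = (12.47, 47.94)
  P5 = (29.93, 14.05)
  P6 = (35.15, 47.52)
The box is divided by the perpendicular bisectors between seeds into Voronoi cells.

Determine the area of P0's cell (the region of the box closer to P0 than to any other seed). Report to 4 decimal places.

1. box [0,38]×[0,64]: [(0, 0) (38, 0) (38, 64) (0, 64)]
2. ⊥bis P0·P1 via (16.095,54.55): [(0, 60.3426) (38, 46.6663) (38, 64) (0, 64)]  |A|=398.8297
3. ⊥bis P0·P2 via (16.85,45.175): [(0, 60.3426) (38, 46.6663) (38, 64) (0, 64)]  |A|=398.8297
4. ⊥bis P0·P3 via (9.53,55.08): [(9.1122, 57.0631) (38, 46.6663) (38, 64) (7.6508, 64)]  |A|=355.6301
5. ⊥bis P0·P4 via (14.655,52.28): [(9.1122, 57.0631) (38, 46.6663) (38, 64) (7.6508, 64)]  |A|=355.6301
6. ⊥bis P0·P5 via (23.385,35.335): [(9.1122, 57.0631) (38, 46.6663) (38, 64) (7.6508, 64)]  |A|=355.6301
7. ⊥bis P0·P6 via (25.995,52.07): [(9.1122, 57.0631) (25.5384, 51.1513) (31.9242, 64) (7.6508, 64)]  |A|=208.594
8. canonical 4-gon: [(9.1122, 57.0631) (25.5384, 51.1513) (31.9242, 64) (7.6508, 64)]
9. shoelace: 208.594

Area of P0's cell: 208.5940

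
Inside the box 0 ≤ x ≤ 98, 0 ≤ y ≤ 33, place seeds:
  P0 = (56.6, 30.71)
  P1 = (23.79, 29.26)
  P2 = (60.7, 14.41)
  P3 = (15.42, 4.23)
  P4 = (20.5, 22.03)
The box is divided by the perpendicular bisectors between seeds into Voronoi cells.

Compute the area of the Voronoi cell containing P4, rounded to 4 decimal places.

1. box [0,98]×[0,33]: [(0, 0) (98, 0) (98, 33) (0, 33)]
2. ⊥bis P4·P0 via (38.55,26.37): [(0, 0) (44.8905, 0) (36.9559, 33) (0, 33)]  |A|=1350.4648
3. ⊥bis P4·P1 via (22.145,25.645): [(0, 0) (44.8905, 0) (40.7612, 17.1737) (5.9819, 33) (0, 33)]  |A|=1105.3636
4. ⊥bis P4·P2 via (40.6,18.22): [(0, 0) (37.1464, 0) (40.4302, 17.3243) (5.9819, 33) (0, 33)]  |A|=1035.7517
5. ⊥bis P4·P3 via (17.96,13.13): [(0, 18.2557) (38.5228, 7.2615) (40.4302, 17.3243) (5.9819, 33) (0, 33)]  |A|=549.2527
6. canonical 5-gon: [(0, 18.2557) (38.5228, 7.2615) (40.4302, 17.3243) (5.9819, 33) (0, 33)]
7. shoelace: 549.2527

Area of P4's cell: 549.2527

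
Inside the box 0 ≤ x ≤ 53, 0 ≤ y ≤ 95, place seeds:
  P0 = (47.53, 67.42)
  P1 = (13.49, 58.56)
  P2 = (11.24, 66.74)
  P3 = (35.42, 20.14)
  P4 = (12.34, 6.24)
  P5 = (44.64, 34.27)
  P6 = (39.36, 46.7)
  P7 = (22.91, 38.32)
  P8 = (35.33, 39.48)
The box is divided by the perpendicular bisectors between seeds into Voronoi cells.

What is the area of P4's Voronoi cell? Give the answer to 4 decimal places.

1. box [0,53]×[0,95]: [(0, 0) (53, 0) (53, 95) (0, 95)]
2. ⊥bis P4·P0 via (29.935,36.83): [(0, 54.0483) (0, 0) (53, 0) (53, 23.5633)]  |A|=2056.7058
3. ⊥bis P4·P1 via (12.915,32.4): [(38.6191, 31.835) (0, 32.6839) (0, 0) (53, 0) (53, 23.5633)]  |A|=1644.1695
4. ⊥bis P4·P2 via (11.79,36.49): [(38.6191, 31.835) (0, 32.6839) (0, 0) (53, 0) (53, 23.5633)]  |A|=1644.1695
5. ⊥bis P4·P3 via (23.88,13.19): [(12.3026, 32.4135) (0, 32.6839) (0, 0) (31.8237, 0)]  |A|=716.8069
6. ⊥bis P4·P5 via (28.49,20.255): [(12.3026, 32.4135) (0, 32.6839) (0, 0) (31.8237, 0)]  |A|=716.8069
7. ⊥bis P4·P6 via (25.85,26.47): [(12.3026, 32.4135) (0, 32.6839) (0, 0) (31.8237, 0)]  |A|=716.8069
8. ⊥bis P4·P7 via (17.625,22.28): [(18.5987, 21.9592) (0, 28.0872) (0, 0) (31.8237, 0)]  |A|=610.6048
9. ⊥bis P4·P8 via (23.835,22.86): [(18.5987, 21.9592) (0, 28.0872) (0, 0) (31.8237, 0)]  |A|=610.6048
10. canonical 4-gon: [(18.5987, 21.9592) (0, 28.0872) (0, 0) (31.8237, 0)]
11. shoelace: 610.6048

Area of P4's cell: 610.6048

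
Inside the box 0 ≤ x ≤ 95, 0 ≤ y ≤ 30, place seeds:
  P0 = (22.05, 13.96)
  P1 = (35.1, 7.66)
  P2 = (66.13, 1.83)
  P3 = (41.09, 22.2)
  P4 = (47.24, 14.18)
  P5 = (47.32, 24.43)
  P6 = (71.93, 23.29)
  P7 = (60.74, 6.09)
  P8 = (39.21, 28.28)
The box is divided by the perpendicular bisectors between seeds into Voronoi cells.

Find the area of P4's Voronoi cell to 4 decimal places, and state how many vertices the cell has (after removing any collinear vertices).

1. box [0,95]×[0,30]: [(0, 0) (95, 0) (95, 30) (0, 30)]
2. ⊥bis P4·P0 via (34.645,14.07): [(34.7679, 0) (95, 0) (95, 30) (34.5059, 30)]  |A|=1810.8937
3. ⊥bis P4·P1 via (41.17,10.92): [(34.5651, 23.2181) (47.0348, 0) (95, 0) (95, 30) (34.5059, 30)]  |A|=1668.4868
4. ⊥bis P4·P2 via (56.685,8.005): [(34.5651, 23.2181) (47.0348, 0) (51.4515, 0) (71.065, 30) (34.5059, 30)]  |A|=656.2336
5. ⊥bis P4·P3 via (44.165,18.19): [(39.2781, 14.4426) (47.0348, 0) (51.4515, 0) (71.065, 30) (59.566, 30)]  |A|=445.5764
6. ⊥bis P4·P5 via (47.28,19.305): [(45.6358, 19.3178) (39.2781, 14.4426) (47.0348, 0) (51.4515, 0) (63.9875, 19.1746)]  |A|=284.3199
7. ⊥bis P4·P6 via (59.585,18.735): [(59.4096, 19.2103) (45.6358, 19.3178) (39.2781, 14.4426) (47.0348, 0) (51.4515, 0) (61.0696, 14.7115)]  |A|=274.0519
8. ⊥bis P4·P7 via (53.99,10.135): [(59.4168, 19.1909) (59.4096, 19.2103) (45.6358, 19.3178) (39.2781, 14.4426) (47.0348, 0) (47.9165, 0)]  |A|=206.4335
9. ⊥bis P4·P8 via (43.225,21.23): [(59.4168, 19.1909) (59.4096, 19.2103) (45.6358, 19.3178) (39.2781, 14.4426) (47.0348, 0) (47.9165, 0)]  |A|=206.4335
10. canonical 6-gon: [(59.4168, 19.1909) (59.4096, 19.2103) (45.6358, 19.3178) (39.2781, 14.4426) (47.0348, 0) (47.9165, 0)]
11. shoelace: 206.4335

Area of P4's cell: 206.4335 (6 vertices)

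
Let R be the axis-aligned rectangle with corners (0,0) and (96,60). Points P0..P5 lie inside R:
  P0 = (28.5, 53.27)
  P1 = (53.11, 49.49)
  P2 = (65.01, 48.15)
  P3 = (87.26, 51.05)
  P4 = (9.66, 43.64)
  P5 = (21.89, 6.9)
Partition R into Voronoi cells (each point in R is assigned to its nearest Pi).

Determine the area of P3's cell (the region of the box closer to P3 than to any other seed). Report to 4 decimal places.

1. box [0,96]×[0,60]: [(0, 0) (96, 0) (96, 60) (0, 60)]
2. ⊥bis P3·P0 via (57.88,52.16): [(55.9094, 0) (96, 0) (96, 60) (58.1762, 60)]  |A|=2337.4334
3. ⊥bis P3·P1 via (70.185,50.27): [(72.4814, 0) (96, 0) (96, 60) (69.7405, 60)]  |A|=1493.343
4. ⊥bis P3·P2 via (76.135,49.6): [(82.5997, 0) (96, 0) (96, 60) (74.7795, 60)]  |A|=1038.6236
5. ⊥bis P3·P4 via (48.46,47.345): [(82.5997, 0) (96, 0) (96, 60) (74.7795, 60)]  |A|=1038.6236
6. ⊥bis P3·P5 via (54.575,28.975): [(82.5997, 0) (96, 0) (96, 60) (74.7795, 60)]  |A|=1038.6236
7. canonical 4-gon: [(82.5997, 0) (96, 0) (96, 60) (74.7795, 60)]
8. shoelace: 1038.6236

Area of P3's cell: 1038.6236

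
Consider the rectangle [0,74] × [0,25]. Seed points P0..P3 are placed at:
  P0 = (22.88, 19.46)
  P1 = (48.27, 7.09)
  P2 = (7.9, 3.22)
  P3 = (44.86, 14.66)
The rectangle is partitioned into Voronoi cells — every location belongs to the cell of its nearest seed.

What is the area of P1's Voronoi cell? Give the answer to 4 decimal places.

Area of P1's cell: 586.2611

1. box [0,74]×[0,25]: [(0, 0) (74, 0) (74, 25) (0, 25)]
2. ⊥bis P1·P0 via (35.575,13.275): [(29.1074, 0) (74, 0) (74, 25) (41.2874, 25)]  |A|=970.0645
3. ⊥bis P1·P2 via (28.085,5.155): [(29.1074, 0) (74, 0) (74, 25) (41.2874, 25)]  |A|=970.0645
4. ⊥bis P1·P3 via (46.565,10.875): [(30.9869, 3.8576) (29.1074, 0) (74, 0) (74, 23.2334)]  |A|=586.2611
5. canonical 4-gon: [(30.9869, 3.8576) (29.1074, 0) (74, 0) (74, 23.2334)]
6. shoelace: 586.2611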